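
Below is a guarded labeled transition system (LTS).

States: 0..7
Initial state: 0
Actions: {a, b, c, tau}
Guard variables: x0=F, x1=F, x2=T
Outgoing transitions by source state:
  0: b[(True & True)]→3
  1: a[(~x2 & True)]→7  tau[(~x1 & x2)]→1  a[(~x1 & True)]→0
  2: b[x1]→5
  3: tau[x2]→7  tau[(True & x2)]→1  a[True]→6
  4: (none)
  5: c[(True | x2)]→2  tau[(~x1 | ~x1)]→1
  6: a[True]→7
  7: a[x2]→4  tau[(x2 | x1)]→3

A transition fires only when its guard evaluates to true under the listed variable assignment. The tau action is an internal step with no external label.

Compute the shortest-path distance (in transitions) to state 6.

Layered search for 6:
  L0 = {0}
  L1 = {3}
  L2 = {1,6,7}
depth(6)=2, e.g. b·a

Answer: 2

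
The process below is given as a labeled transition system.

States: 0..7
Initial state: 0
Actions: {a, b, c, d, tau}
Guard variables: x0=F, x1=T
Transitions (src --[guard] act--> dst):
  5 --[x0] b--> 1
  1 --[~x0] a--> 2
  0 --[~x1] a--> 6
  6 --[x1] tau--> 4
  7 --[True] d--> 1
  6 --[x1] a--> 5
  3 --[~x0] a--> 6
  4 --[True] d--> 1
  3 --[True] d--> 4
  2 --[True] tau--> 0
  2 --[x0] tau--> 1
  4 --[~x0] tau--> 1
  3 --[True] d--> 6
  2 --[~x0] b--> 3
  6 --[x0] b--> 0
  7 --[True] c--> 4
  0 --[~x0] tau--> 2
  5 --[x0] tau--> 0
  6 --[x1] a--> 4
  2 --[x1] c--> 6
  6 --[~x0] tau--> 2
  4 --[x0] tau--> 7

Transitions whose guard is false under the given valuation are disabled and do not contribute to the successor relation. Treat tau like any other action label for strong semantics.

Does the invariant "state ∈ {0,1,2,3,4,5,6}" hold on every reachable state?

Allowed set {0,1,2,3,4,5,6}
Reachable = {0,1,2,3,4,5,6}
  0: ok
  1: ok
  2: ok
  3: ok
  4: ok
  5: ok
  6: ok

Answer: INVARIANT HOLDS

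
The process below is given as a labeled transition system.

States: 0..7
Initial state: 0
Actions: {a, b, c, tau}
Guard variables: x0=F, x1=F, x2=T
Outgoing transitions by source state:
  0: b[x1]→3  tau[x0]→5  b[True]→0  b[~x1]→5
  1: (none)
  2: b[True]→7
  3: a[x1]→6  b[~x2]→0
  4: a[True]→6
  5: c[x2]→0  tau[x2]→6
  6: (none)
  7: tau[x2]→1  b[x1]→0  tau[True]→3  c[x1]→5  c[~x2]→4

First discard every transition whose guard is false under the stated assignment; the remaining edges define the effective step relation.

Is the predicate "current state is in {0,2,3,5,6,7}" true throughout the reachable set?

Inv-set: {0,2,3,5,6,7}
R = {0,5,6}
  0: safe
  5: safe
  6: safe

Answer: INVARIANT HOLDS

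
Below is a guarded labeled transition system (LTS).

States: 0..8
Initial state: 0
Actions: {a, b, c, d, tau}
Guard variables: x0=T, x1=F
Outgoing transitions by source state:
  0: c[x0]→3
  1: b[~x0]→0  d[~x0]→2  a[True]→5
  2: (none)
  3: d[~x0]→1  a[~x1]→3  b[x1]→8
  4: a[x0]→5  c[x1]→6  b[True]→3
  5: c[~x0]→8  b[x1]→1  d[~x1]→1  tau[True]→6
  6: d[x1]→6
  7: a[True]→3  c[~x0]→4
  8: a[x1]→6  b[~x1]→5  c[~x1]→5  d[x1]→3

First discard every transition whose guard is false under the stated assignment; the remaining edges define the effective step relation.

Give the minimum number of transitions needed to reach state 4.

BFS to 4:
  depth 0: {0}
  depth 1: {3}
4 never appears.

Answer: UNREACHABLE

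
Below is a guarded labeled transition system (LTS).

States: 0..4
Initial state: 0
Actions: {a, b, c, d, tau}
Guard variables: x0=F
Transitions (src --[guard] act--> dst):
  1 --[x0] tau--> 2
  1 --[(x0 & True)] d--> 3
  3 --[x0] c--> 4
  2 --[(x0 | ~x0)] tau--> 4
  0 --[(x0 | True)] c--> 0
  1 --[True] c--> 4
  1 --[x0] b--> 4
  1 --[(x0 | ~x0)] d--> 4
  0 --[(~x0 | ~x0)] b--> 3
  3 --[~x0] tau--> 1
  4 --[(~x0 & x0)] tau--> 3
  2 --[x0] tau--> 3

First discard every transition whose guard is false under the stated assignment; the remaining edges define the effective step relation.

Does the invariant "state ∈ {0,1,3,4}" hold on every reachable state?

Answer: INVARIANT HOLDS

Working:
Allowed set {0,1,3,4}
R = {0,1,3,4}
  0: ok
  1: ok
  3: ok
  4: ok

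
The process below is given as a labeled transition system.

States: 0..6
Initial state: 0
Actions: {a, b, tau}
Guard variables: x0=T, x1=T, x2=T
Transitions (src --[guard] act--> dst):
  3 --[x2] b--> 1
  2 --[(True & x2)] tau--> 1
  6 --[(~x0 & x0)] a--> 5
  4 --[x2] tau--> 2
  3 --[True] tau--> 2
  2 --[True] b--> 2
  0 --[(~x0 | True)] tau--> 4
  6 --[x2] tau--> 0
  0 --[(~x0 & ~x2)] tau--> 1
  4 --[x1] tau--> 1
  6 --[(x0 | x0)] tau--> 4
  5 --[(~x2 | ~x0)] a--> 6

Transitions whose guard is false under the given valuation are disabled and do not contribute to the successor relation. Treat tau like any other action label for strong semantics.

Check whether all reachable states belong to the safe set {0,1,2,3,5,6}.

Answer: INVARIANT VIOLATED at state 4

Analysis:
Allowed set {0,1,2,3,5,6}
Reach set: {0,1,2,4}
  0: safe
  1: safe
  2: safe
  4: outside
counterexample path to 4: tau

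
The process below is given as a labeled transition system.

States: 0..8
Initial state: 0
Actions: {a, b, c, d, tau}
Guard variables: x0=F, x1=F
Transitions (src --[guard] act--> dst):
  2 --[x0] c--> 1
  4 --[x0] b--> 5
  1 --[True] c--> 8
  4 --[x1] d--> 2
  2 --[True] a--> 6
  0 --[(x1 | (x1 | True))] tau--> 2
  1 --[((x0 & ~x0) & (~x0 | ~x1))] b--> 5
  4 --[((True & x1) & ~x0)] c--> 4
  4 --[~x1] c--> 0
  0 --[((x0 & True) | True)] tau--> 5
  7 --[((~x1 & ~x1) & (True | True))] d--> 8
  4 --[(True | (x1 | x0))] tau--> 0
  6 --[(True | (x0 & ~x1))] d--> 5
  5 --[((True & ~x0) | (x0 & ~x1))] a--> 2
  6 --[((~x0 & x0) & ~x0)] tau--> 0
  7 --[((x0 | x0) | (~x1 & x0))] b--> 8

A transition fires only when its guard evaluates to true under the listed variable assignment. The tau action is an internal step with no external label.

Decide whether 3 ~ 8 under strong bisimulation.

Refine partition for ~:
  round 0: {{0,1,2,3,4,5,6,7,8}}
  round 1: {{0},{1},{2,5},{3,8},{4},{6,7}}
  round 2: {{0},{1},{2},{3,8},{4},{5},{6},{7}}
Fixed point at round 3; 8 class(es).
[3]={3,8}  [8]={3,8}

Answer: BISIMILAR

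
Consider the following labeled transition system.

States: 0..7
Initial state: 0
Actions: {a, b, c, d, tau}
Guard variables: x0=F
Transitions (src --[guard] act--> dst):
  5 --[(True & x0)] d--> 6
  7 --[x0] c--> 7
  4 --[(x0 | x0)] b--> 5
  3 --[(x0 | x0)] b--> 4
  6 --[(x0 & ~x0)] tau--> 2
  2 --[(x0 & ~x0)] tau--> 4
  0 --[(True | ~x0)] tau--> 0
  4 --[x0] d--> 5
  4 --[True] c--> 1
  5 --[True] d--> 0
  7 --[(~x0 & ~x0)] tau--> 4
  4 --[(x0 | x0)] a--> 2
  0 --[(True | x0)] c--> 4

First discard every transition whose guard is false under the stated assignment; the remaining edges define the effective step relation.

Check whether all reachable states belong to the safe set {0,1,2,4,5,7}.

Answer: INVARIANT HOLDS

Working:
Safe = {0,1,2,4,5,7}
Reach set: {0,1,4}
  0: safe
  1: safe
  4: safe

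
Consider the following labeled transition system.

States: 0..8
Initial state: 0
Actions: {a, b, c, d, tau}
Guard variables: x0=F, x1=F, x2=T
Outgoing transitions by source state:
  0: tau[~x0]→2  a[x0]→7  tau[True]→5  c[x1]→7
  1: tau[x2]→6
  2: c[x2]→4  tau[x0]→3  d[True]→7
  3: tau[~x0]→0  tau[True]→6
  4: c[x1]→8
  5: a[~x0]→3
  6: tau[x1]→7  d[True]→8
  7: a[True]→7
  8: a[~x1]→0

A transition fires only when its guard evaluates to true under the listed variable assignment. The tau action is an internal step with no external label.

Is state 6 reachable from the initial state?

11 transition(s) survive guard evaluation.
depth 0: {0}
depth 1: {2,5}  cumulative {0,2,5}
depth 2: {3,4,7}  cumulative {0,2,3,4,5,7}
depth 3: {6}  cumulative {0,2,3,4,5,6,7}
depth 4: {8}  cumulative {0,2,3,4,5,6,7,8}
R = {0,2,3,4,5,6,7,8}
Path to 6: tau·a·tau

Answer: REACHABLE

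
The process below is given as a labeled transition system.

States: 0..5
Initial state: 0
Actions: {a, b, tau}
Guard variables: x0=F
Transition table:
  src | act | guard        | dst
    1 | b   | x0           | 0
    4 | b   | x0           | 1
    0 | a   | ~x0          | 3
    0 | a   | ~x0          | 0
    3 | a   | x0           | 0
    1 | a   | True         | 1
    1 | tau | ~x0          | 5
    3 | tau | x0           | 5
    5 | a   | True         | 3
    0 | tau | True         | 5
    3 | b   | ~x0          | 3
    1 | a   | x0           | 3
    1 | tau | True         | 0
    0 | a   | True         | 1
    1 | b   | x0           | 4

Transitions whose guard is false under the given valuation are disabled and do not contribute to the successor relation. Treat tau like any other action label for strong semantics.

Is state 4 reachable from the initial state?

9 transition(s) survive guard evaluation.
Layer 0: {0}
Layer 1: {1,3,5}  total {0,1,3,5}
Reachable = {0,1,3,5}

Answer: UNREACHABLE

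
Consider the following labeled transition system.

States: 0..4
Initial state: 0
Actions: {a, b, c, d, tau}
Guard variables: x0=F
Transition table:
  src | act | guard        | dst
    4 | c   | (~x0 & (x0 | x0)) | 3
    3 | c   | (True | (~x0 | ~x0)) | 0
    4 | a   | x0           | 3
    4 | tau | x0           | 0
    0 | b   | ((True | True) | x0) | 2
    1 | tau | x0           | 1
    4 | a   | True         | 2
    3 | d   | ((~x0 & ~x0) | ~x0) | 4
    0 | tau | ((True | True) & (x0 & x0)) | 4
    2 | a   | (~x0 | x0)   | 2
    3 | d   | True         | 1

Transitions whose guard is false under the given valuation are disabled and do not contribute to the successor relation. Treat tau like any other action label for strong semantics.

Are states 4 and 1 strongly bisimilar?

Compute ~ classes (split until stable):
  π0 = {{0,1,2,3,4}}
  π1 = {{0},{1},{2,4},{3}}
stable after 2 split(s): 4 block(s)
class of 4: {2,4}; class of 1: {1}

Answer: NOT BISIMILAR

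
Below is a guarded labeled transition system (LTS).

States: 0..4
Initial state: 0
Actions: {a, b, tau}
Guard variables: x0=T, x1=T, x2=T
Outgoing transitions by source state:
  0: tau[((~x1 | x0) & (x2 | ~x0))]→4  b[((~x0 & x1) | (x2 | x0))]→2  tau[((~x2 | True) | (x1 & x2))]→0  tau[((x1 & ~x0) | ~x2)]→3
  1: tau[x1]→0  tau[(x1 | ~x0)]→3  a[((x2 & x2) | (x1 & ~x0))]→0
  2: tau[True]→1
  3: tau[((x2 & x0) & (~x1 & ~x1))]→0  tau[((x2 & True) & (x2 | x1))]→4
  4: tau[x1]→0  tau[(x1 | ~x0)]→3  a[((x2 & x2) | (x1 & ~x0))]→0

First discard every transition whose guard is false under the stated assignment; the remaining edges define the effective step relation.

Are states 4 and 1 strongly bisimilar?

Answer: BISIMILAR

Trace:
Compute ~ classes (split until stable):
  round 0: {{0,1,2,3,4}}
  round 1: {{0},{1,4},{2,3}}
stable after 2 split(s): 3 block(s)
class of 4: {1,4}; class of 1: {1,4}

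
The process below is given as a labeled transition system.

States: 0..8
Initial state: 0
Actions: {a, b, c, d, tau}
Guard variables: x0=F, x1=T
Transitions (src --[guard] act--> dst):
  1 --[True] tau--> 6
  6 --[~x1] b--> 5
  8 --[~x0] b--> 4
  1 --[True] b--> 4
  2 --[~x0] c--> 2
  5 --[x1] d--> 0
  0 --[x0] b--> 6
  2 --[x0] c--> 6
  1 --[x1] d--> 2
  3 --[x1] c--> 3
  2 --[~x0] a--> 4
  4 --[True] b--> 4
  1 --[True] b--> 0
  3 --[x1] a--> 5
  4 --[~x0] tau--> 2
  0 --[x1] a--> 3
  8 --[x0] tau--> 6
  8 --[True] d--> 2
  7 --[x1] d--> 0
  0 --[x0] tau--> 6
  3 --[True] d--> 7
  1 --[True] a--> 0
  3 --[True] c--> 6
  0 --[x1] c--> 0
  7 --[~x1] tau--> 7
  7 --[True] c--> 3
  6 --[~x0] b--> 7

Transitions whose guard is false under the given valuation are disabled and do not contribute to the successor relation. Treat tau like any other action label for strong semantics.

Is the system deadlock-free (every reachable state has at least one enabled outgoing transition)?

Reachable = {0,3,5,6,7}
  0: a→3  c→0  [deg 2]
  3: a→5  c→3  c→6  d→7  [deg 4]
  5: d→0  [deg 1]
  6: b→7  [deg 1]
  7: c→3  d→0  [deg 2]

Answer: DEADLOCK-FREE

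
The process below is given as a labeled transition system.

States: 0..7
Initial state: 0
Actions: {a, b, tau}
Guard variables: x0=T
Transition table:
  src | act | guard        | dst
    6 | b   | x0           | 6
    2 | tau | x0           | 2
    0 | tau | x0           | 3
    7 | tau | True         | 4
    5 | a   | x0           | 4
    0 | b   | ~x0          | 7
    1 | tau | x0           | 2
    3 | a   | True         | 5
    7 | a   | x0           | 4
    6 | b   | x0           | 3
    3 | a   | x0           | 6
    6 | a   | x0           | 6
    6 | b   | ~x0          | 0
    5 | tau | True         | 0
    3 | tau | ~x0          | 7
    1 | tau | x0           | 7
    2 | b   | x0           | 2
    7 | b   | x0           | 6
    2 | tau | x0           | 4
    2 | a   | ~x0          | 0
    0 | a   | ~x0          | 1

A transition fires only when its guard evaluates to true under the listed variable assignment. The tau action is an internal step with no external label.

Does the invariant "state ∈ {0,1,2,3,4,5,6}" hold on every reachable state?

Answer: INVARIANT HOLDS

Trace:
Allowed set {0,1,2,3,4,5,6}
R = {0,3,4,5,6}
  0: ok
  3: ok
  4: ok
  5: ok
  6: ok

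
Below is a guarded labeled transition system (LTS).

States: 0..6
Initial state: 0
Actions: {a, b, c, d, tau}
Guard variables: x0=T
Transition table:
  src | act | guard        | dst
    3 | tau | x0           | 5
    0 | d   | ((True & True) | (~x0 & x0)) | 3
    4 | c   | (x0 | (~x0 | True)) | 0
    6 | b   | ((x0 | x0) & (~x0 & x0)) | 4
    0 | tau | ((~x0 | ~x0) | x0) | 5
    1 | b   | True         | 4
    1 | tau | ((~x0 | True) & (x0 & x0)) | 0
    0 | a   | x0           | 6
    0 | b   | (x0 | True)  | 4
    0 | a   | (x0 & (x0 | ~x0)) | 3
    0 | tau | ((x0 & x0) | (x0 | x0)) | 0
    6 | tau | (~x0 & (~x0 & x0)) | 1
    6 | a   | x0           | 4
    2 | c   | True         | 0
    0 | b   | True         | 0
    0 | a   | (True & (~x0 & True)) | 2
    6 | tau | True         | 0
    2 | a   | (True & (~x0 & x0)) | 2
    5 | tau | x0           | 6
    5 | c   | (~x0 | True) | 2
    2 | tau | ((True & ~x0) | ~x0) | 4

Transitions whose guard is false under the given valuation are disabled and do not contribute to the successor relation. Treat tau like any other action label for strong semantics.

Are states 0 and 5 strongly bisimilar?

Answer: NOT BISIMILAR

Working:
Bisimulation quotient by refinement:
  π0 = {{0,1,2,3,4,5,6}}
  π1 = {{0},{1},{2,4},{3},{5},{6}}
stable after 2 split(s): 6 block(s)
0∈{0}, 5∈{5}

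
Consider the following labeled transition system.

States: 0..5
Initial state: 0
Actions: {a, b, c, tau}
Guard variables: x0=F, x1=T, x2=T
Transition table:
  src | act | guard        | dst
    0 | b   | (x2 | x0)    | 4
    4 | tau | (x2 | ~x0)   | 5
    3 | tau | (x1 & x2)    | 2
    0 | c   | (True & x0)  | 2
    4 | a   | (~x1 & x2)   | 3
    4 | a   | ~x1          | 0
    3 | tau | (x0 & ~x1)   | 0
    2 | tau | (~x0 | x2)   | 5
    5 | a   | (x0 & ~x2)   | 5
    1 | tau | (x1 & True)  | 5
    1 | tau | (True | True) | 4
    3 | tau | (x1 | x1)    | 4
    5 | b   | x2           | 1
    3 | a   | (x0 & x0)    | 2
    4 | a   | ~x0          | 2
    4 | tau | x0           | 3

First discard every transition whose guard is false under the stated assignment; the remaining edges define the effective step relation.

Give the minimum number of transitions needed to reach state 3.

Answer: UNREACHABLE

Trace:
Layered search for 3:
  L0 = {0}
  L1 = {4}
  L2 = {2,5}
  L3 = {1}
3 never appears.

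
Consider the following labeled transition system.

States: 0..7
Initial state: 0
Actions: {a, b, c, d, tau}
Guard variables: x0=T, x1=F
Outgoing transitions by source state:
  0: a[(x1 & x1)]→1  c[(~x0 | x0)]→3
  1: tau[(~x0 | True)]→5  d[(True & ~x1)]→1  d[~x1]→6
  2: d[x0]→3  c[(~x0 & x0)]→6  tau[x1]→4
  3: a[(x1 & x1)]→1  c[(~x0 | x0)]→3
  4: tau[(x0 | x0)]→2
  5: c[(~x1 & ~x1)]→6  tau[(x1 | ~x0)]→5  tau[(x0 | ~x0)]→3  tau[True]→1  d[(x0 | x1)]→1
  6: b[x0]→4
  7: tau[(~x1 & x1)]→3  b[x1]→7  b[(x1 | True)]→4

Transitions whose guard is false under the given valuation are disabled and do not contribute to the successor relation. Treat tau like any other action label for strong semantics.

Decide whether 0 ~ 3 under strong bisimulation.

Compute ~ classes (split until stable):
  P[0] = {{0,1,2,3,4,5,6,7}}
  P[1] = {{0,3},{1},{2},{4},{5},{6,7}}
stable after 2 split(s): 6 block(s)
class of 0: {0,3}; class of 3: {0,3}

Answer: BISIMILAR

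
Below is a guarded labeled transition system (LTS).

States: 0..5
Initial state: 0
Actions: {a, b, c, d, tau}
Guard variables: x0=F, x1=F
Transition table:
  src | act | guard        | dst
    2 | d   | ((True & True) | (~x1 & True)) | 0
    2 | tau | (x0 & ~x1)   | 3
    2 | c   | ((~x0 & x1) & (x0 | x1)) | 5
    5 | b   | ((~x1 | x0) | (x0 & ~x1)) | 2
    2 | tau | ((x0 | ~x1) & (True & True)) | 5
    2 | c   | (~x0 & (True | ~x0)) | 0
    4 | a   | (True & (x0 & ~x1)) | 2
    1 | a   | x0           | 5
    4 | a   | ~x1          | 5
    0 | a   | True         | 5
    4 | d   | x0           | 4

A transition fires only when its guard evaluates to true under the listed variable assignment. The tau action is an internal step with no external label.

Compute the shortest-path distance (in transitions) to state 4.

Answer: UNREACHABLE

Trace:
BFS to 4:
  Layer 0: {0}
  Layer 1: {5}
  Layer 2: {2}
4 never appears.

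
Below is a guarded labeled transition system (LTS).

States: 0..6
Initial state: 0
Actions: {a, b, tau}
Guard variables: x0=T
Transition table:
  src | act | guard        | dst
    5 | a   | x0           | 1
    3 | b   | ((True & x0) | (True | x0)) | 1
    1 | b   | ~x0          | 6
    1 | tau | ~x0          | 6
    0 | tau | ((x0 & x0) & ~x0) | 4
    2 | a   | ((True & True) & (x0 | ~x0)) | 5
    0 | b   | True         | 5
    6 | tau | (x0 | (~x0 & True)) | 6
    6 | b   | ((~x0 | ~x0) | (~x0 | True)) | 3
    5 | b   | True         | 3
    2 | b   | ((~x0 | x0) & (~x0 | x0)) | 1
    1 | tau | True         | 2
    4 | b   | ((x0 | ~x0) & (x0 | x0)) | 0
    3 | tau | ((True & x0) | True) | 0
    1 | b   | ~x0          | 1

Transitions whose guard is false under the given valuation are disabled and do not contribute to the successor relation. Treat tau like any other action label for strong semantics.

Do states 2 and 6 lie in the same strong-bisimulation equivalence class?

Answer: NOT BISIMILAR

Working:
Bisimulation quotient by refinement:
  P[0] = {{0,1,2,3,4,5,6}}
  P[1] = {{0,4},{1},{2,5},{3,6}}
  P[2] = {{0},{1},{2},{3},{4},{5},{6}}
7 equivalence class(es) (converged in 3)
[2]={2}  [6]={6}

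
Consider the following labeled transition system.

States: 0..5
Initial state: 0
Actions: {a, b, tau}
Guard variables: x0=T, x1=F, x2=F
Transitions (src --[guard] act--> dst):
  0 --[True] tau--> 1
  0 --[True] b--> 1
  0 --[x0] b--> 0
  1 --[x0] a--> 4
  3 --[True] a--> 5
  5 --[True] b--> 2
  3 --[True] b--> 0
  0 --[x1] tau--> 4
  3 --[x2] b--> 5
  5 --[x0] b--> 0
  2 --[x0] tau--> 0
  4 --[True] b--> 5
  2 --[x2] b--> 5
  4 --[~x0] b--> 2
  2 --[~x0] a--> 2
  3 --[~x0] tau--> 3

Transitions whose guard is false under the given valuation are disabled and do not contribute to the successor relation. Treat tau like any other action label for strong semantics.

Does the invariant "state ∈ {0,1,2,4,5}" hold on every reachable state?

Allowed set {0,1,2,4,5}
Reach set: {0,1,2,4,5}
  0: ✓
  1: ✓
  2: ✓
  4: ✓
  5: ✓

Answer: INVARIANT HOLDS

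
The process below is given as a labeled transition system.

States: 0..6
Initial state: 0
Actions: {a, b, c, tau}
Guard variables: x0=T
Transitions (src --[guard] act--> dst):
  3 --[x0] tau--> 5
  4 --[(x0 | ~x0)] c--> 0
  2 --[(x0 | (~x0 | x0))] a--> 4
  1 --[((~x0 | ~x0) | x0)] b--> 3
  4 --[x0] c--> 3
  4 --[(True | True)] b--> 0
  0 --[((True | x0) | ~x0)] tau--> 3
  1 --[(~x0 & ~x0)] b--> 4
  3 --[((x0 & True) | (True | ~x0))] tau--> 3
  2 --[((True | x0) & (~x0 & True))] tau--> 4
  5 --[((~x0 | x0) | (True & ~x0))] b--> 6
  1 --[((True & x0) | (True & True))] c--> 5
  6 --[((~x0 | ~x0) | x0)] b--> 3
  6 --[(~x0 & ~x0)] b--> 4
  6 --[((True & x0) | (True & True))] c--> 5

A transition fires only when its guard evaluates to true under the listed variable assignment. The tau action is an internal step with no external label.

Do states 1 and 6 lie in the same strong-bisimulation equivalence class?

Answer: BISIMILAR

Analysis:
Compute ~ classes (split until stable):
  π0 = {{0,1,2,3,4,5,6}}
  π1 = {{0,3},{1,4,6},{2},{5}}
  π2 = {{0},{1,6},{2},{3},{4},{5}}
6 equivalence class(es) (converged in 3)
1∈{1,6}, 6∈{1,6}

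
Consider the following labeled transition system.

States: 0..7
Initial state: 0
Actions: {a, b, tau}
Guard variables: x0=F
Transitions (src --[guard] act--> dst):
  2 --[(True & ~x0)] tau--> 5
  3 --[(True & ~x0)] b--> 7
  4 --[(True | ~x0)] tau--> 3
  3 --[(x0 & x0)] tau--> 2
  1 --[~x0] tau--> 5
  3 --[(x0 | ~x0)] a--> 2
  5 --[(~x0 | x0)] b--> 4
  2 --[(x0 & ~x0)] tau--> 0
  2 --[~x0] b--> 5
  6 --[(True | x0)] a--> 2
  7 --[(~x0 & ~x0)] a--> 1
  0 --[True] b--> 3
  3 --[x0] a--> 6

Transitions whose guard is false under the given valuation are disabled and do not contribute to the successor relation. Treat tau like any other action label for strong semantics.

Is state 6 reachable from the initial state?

Answer: UNREACHABLE

Analysis:
10 transition(s) survive guard evaluation.
L0 = {0}
L1 = {3}  total {0,3}
L2 = {2,7}  total {0,2,3,7}
L3 = {1,5}  total {0,1,2,3,5,7}
L4 = {4}  total {0,1,2,3,4,5,7}
Reachable = {0,1,2,3,4,5,7}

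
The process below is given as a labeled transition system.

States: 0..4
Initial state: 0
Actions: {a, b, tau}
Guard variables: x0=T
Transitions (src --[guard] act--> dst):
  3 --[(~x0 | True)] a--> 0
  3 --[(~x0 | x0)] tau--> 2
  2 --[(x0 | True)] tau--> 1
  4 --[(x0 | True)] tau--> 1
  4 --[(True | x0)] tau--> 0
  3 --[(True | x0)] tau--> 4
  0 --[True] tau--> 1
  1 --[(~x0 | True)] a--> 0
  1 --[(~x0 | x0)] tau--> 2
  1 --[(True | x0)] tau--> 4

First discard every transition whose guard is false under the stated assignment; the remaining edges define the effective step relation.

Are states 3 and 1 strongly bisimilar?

Answer: BISIMILAR

Working:
Compute ~ classes (split until stable):
  π0 = {{0,1,2,3,4}}
  π1 = {{0,2,4},{1,3}}
  π2 = {{0,2},{1,3},{4}}
3 equivalence class(es) (converged in 3)
[3]={1,3}  [1]={1,3}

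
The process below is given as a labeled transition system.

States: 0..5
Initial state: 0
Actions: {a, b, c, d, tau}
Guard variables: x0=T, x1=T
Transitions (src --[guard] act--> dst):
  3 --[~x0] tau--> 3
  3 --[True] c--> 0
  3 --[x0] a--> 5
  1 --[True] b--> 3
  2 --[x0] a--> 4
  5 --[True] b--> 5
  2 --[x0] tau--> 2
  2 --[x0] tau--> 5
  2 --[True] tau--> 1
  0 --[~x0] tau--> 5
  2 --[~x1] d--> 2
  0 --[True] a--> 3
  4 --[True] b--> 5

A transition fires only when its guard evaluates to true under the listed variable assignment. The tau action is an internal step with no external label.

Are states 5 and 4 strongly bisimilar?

Compute ~ classes (split until stable):
  π0 = {{0,1,2,3,4,5}}
  π1 = {{0},{1,4,5},{2},{3}}
  π2 = {{0},{1},{2},{3},{4,5}}
5 equivalence class(es) (converged in 3)
5∈{4,5}, 4∈{4,5}

Answer: BISIMILAR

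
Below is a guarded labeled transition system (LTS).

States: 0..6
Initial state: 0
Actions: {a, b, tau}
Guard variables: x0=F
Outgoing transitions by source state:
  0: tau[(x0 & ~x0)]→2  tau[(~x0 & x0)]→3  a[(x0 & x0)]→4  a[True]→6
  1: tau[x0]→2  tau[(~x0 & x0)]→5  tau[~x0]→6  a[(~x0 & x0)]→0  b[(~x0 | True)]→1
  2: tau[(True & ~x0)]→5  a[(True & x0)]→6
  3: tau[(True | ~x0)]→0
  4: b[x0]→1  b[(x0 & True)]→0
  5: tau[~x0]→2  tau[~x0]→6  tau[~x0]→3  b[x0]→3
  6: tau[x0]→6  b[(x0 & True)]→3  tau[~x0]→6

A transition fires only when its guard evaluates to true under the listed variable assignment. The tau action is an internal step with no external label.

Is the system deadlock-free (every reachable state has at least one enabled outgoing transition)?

Answer: DEADLOCK-FREE

Trace:
R = {0,6}
  0: a→6  [1 exit(s)]
  6: tau→6  [1 exit(s)]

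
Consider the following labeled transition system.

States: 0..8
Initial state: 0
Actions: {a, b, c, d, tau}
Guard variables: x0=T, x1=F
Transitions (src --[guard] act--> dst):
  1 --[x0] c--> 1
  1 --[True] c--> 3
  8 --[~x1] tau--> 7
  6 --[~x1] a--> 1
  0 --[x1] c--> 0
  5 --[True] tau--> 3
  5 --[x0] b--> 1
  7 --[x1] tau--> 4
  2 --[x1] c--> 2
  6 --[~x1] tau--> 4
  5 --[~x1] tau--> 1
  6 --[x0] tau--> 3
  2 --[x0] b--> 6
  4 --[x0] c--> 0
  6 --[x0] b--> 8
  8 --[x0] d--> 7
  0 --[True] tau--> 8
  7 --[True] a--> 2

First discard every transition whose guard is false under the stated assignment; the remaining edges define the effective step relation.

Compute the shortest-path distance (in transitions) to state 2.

Breadth-first toward 2:
  depth 0: {0}
  depth 1: {8}
  depth 2: {7}
  depth 3: {2}
depth(2)=3, e.g. tau·d·a

Answer: 3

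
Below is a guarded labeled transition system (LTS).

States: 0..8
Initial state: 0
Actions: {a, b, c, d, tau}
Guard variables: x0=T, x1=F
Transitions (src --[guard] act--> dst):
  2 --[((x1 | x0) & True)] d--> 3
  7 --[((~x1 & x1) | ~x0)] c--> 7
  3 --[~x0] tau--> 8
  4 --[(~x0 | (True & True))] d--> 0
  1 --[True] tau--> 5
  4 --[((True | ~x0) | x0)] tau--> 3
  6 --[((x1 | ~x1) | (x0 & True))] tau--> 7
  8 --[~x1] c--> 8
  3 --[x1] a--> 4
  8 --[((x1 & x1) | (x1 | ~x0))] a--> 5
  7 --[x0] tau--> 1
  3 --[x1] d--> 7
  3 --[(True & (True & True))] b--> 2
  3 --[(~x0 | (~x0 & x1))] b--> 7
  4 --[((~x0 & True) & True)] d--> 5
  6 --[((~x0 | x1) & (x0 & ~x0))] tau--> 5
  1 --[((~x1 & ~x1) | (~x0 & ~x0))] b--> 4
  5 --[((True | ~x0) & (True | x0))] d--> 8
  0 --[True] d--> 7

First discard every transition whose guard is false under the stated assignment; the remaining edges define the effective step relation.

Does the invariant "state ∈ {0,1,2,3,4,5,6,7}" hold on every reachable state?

Answer: INVARIANT VIOLATED at state 8

Trace:
Safe = {0,1,2,3,4,5,6,7}
R = {0,1,2,3,4,5,7,8}
  0: safe
  1: safe
  2: safe
  3: safe
  4: safe
  5: safe
  7: safe
  8: outside
witness against invariant: d·tau·tau·d → 8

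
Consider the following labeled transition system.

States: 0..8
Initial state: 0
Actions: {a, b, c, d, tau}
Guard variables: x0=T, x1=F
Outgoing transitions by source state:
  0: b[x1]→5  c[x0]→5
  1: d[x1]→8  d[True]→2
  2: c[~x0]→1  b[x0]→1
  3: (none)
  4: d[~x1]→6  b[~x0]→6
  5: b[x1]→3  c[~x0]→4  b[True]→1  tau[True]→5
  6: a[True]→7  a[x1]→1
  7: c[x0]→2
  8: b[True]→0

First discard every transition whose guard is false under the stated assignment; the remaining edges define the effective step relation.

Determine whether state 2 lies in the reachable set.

Answer: REACHABLE

Analysis:
Guard filter leaves 9 enabled edge(s).
L0 = {0}
L1 = {5}  now seen {0,5}
L2 = {1}  now seen {0,1,5}
L3 = {2}  now seen {0,1,2,5}
R = {0,1,2,5}
Path to 2: c·b·d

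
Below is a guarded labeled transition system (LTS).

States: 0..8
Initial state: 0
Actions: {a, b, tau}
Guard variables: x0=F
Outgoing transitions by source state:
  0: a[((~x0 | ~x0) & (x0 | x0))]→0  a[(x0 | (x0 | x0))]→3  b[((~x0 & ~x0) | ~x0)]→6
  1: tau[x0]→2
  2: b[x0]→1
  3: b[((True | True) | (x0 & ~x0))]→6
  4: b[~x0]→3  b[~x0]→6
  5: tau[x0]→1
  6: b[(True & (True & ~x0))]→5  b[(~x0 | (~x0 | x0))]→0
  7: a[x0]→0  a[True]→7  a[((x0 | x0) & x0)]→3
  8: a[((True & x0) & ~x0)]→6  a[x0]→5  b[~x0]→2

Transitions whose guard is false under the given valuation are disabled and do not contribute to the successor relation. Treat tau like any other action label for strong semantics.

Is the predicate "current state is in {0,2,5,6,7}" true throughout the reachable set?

Safe = {0,2,5,6,7}
Reach set: {0,5,6}
  0: ✓
  5: ✓
  6: ✓

Answer: INVARIANT HOLDS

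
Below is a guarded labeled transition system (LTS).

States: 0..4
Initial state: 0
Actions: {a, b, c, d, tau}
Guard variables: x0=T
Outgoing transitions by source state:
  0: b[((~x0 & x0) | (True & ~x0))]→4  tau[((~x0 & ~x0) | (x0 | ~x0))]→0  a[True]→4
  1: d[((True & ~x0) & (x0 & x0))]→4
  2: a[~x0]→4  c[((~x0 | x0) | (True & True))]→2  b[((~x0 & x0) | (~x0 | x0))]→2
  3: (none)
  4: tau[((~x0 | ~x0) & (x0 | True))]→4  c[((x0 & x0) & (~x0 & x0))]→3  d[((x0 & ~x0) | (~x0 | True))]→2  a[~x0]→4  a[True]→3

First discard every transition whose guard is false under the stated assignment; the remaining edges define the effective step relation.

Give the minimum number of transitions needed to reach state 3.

Breadth-first toward 3:
  Layer 0: {0}
  Layer 1: {4}
  Layer 2: {2,3}
3 enters at depth 2; path a·a

Answer: 2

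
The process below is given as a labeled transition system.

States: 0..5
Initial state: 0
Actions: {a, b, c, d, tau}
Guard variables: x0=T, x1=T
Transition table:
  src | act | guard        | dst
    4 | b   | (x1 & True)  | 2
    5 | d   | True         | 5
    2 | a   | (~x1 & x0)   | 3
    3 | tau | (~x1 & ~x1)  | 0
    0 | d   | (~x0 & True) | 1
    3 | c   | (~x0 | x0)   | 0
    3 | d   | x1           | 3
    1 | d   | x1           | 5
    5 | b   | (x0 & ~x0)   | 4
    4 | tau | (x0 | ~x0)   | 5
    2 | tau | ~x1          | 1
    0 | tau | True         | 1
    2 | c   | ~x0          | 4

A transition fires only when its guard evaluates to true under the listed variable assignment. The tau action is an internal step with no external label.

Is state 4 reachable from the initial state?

Answer: UNREACHABLE

Analysis:
7 transition(s) survive guard evaluation.
L0 = {0}
L1 = {1}  total {0,1}
L2 = {5}  total {0,1,5}
Reach set: {0,1,5}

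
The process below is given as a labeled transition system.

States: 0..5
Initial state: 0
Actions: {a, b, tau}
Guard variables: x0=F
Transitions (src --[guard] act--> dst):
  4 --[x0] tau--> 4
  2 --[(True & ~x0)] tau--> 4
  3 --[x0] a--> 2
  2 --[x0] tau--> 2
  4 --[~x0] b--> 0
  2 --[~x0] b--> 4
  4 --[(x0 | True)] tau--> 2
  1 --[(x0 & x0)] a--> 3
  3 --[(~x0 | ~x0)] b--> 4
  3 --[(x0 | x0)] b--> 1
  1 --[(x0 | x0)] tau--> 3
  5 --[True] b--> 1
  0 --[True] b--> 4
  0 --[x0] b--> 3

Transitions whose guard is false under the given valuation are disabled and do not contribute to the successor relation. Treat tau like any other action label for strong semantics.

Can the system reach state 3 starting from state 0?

7 transition(s) survive guard evaluation.
Layer 0: {0}
Layer 1: {4}  cumulative {0,4}
Layer 2: {2}  cumulative {0,2,4}
Reach set: {0,2,4}

Answer: UNREACHABLE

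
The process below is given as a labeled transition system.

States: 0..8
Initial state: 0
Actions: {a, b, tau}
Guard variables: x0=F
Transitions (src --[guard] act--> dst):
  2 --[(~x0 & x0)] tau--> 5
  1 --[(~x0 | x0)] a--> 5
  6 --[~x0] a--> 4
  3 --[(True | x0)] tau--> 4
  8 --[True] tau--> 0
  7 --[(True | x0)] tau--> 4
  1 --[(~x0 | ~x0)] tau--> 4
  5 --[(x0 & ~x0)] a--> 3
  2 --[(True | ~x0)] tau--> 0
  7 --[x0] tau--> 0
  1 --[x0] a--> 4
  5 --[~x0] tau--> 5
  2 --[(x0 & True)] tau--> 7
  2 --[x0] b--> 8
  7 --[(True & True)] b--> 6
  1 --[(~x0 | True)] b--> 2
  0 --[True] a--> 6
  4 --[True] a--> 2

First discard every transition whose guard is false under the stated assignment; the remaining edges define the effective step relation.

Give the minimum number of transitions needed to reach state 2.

Answer: 3

Trace:
Breadth-first toward 2:
  Layer 0: {0}
  Layer 1: {6}
  Layer 2: {4}
  Layer 3: {2}
depth(2)=3, e.g. a·a·a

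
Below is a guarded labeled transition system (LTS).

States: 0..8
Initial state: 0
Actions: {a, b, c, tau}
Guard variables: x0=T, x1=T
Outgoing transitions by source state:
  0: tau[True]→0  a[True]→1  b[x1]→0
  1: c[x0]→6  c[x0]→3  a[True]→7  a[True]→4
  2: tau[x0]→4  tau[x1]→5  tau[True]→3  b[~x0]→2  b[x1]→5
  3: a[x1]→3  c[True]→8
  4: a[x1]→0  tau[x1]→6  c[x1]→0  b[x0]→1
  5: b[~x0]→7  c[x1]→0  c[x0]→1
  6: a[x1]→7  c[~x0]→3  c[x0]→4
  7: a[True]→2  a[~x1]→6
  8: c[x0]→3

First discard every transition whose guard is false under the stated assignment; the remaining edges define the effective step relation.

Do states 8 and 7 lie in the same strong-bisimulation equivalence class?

Bisimulation quotient by refinement:
  round 0: {{0,1,2,3,4,5,6,7,8}}
  round 1: {{0},{1,3,6},{2},{4},{5,8},{7}}
  round 2: {{0},{1},{2},{3},{4},{5},{6},{7},{8}}
Fixed point at round 3; 9 class(es).
8∈{8}, 7∈{7}

Answer: NOT BISIMILAR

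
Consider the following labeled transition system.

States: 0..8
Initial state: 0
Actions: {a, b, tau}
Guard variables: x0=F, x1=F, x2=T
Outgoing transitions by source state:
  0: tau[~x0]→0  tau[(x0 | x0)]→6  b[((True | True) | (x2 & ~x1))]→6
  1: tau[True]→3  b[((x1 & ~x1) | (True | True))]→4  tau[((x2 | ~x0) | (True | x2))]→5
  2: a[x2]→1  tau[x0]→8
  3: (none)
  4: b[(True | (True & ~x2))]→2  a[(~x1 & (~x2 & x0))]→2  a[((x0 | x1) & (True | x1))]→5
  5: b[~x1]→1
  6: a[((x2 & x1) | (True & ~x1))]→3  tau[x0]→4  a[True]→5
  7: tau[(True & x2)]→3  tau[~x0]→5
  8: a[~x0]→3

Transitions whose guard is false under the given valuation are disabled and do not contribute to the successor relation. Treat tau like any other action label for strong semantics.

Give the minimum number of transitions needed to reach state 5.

Breadth-first toward 5:
  Layer 0: {0}
  Layer 1: {6}
  Layer 2: {3,5}
depth(5)=2, e.g. b·a

Answer: 2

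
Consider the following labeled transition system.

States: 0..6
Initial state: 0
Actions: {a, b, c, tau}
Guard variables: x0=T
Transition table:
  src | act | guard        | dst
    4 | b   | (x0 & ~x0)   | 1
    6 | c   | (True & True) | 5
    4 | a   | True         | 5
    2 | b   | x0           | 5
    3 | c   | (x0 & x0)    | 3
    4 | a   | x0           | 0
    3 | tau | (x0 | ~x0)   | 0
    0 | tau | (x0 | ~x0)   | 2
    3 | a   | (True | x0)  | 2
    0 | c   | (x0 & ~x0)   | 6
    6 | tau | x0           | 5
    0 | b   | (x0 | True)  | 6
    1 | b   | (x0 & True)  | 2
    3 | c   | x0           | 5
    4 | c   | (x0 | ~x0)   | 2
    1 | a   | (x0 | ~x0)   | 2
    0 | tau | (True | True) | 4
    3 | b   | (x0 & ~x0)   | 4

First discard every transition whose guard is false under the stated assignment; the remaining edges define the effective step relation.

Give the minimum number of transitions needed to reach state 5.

Answer: 2

Analysis:
BFS to 5:
  L0 = {0}
  L1 = {2,4,6}
  L2 = {5}
first hit 5 at d=2 via b·c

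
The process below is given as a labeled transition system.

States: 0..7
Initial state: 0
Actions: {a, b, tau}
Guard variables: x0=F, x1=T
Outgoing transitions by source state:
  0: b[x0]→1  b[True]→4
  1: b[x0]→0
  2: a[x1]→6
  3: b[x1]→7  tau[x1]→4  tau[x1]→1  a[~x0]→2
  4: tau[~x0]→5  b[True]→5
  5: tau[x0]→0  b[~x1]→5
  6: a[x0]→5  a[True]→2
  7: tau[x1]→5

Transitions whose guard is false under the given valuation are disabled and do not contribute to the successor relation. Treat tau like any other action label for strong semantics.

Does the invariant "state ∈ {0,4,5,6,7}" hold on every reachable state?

Answer: INVARIANT HOLDS

Working:
Allowed set {0,4,5,6,7}
Reach set: {0,4,5}
  0: safe
  4: safe
  5: safe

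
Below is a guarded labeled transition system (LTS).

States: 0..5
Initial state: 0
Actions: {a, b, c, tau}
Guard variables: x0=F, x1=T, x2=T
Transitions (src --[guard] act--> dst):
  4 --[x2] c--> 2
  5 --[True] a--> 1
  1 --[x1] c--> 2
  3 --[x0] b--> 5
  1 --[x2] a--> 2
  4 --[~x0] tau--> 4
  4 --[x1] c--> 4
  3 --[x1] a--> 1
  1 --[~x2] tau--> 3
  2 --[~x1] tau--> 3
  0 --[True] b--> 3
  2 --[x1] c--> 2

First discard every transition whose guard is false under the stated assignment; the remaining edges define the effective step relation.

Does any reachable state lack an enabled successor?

Reachable = {0,1,2,3}
  0: b→3  [deg 1]
  1: a→2  c→2  [deg 2]
  2: c→2  [deg 1]
  3: a→1  [deg 1]

Answer: DEADLOCK-FREE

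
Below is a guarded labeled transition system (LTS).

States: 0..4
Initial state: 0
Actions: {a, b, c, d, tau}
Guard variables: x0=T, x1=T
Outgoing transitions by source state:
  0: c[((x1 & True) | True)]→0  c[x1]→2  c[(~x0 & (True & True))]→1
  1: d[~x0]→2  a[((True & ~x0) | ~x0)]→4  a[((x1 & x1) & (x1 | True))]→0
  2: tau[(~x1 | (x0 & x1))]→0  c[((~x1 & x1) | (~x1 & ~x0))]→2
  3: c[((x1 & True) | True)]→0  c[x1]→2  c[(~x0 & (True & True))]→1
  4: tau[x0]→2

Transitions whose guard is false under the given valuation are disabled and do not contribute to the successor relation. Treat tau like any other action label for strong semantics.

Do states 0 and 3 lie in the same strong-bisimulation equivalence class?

Answer: BISIMILAR

Analysis:
Compute ~ classes (split until stable):
  π0 = {{0,1,2,3,4}}
  π1 = {{0,3},{1},{2,4}}
  π2 = {{0,3},{1},{2},{4}}
4 equivalence class(es) (converged in 3)
class of 0: {0,3}; class of 3: {0,3}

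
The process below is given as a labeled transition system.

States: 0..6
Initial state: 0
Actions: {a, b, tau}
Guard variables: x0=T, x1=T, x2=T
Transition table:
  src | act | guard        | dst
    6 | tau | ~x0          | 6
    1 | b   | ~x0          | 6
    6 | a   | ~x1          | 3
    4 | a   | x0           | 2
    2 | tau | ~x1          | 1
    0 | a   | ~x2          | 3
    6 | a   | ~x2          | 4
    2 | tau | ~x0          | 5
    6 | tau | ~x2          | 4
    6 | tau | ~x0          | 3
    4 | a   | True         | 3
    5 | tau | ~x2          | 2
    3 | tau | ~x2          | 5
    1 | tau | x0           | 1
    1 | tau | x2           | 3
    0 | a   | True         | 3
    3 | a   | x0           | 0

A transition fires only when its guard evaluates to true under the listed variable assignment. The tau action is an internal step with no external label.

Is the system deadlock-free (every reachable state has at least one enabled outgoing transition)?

Reachable = {0,3}
  0: a→3  [1 out]
  3: a→0  [1 out]

Answer: DEADLOCK-FREE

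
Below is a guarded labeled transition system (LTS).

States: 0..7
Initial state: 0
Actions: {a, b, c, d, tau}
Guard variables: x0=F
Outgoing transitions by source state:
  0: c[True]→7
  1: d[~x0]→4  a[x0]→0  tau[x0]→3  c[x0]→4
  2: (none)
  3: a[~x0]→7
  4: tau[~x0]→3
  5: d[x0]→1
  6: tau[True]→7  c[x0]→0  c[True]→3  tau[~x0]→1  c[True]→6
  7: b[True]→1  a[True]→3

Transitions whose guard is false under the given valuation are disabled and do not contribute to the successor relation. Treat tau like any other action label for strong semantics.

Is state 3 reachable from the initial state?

Answer: REACHABLE

Working:
10 transition(s) survive guard evaluation.
Layer 0: {0}
Layer 1: {7}  now seen {0,7}
Layer 2: {1,3}  now seen {0,1,3,7}
Layer 3: {4}  now seen {0,1,3,4,7}
R = {0,1,3,4,7}
trace reaching 3: c·a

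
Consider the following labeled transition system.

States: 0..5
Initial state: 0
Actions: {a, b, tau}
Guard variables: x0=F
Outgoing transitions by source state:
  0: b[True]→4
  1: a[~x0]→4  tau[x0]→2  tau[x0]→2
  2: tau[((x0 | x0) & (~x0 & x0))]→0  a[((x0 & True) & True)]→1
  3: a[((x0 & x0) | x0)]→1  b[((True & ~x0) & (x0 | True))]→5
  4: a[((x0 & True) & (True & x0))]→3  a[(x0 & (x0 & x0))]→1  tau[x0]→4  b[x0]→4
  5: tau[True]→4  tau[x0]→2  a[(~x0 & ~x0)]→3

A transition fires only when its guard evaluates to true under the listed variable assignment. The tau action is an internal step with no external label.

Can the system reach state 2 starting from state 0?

Guard filter leaves 5 enabled edge(s).
Layer 0: {0}
Layer 1: {4}  cumulative {0,4}
Reach set: {0,4}

Answer: UNREACHABLE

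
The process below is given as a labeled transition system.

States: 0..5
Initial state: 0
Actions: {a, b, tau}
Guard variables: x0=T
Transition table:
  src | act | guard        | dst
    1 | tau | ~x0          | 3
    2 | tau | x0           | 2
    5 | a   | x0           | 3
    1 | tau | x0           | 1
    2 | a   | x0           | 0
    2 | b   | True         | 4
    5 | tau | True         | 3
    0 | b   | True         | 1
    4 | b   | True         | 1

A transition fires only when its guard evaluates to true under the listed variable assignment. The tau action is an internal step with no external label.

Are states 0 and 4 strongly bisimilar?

Answer: BISIMILAR

Analysis:
Refine partition for ~:
  P[0] = {{0,1,2,3,4,5}}
  P[1] = {{0,4},{1},{2},{3},{5}}
Fixed point at round 2; 5 class(es).
[0]={0,4}  [4]={0,4}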